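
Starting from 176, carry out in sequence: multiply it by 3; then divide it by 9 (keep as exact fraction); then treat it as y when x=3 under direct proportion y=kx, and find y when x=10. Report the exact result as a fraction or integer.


Start with 176.
Step 1: Multiply by 3: 176 * 3 = 528
Step 2: Divide by 9: 528 / 9 = 176/3
Step 3: Direct prop: k = (176/3)/3; new y = k*10 = 176/3*10/3 = 1760/9
Final result = 1760/9

1760/9


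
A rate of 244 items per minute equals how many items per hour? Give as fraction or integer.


Converting from per minute to per hour
Rate = 244 items per minute
Multiply by 60: 244 * 60
= 14640 items per hour

14640


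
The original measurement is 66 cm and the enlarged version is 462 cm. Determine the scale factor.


Original length = 66 cm
Scaled length = 462 cm
Scale factor = 462 / 66
= 7

7


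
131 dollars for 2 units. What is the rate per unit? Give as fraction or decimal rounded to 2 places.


Total dollars = 131
Number of units = 2
Unit rate = 131 / 2
= 65.50 dollars per unit

65.50


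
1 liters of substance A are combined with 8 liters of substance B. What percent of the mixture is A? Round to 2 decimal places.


Volume of A = 1 L
Volume of B = 8 L
Total volume = 1 + 8 = 9 L
Percentage of A = (1/9) * 100
= 11.11%

11.11


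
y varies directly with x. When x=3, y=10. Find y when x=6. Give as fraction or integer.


Direct proportion: y = kx
Find k: k = 10/3 = 10/3
Compute y at x=6: y = 10/3 * 6
y = 20

20


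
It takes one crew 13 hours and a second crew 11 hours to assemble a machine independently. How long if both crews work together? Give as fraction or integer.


Rate of A = 1/13 job per hour
Rate of B = 1/11 job per hour
Combined rate = 1/13 + 1/11
Find common denominator: (11 + 13)/(13*11) = 24/143
Combined rate = 24/143 job per hour
Time together = 1 / (24/143) = 143/24 hours

143/24


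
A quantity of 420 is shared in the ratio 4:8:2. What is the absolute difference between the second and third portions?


Total parts = 4 + 8 + 2 = 14
Value per part = 420 / 14 = 30
Shares: 4*30=120, 8*30=240, 2*30=60
Second share = 240, third share = 60
Difference = |240 - 60| = 180

180


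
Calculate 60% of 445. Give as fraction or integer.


Compute 60% of 445
Convert percentage: 60% = 60/100
Multiply: 445 * 60/100
= 26700/100
= 267

267


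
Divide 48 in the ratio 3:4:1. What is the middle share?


Ratio = 3:4:1
Total parts = 3 + 4 + 1 = 8
Value per part = 48 / 8 = 6
First share = 3 * 6 = 18
Middle share = 4 * 6 = 24
Third share = 1 * 6 = 6

24


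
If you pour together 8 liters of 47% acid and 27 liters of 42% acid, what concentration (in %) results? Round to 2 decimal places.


Solute in mixture 1 = 47% of 8 L = 8*47/100 = 94/25 L
Solute in mixture 2 = 42% of 27 L = 27*42/100 = 567/50 L
Total solute = 94/25 + 567/50 = 151/10 L
Total volume = 8 + 27 = 35 L
Final concentration = 151/10/35 * 100 = 43.14%

43.14


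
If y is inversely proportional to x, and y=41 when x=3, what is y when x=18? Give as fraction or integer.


Inverse proportion: y = k/x
Find k: k = 3 * 41 = 123
Compute y at x=18: y = 123/18
y = 41/6

41/6


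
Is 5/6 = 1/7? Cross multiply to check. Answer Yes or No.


Cross multiply to check 5/6 = 1/7
Left cross product: 5 * 7 = 35
Right cross product: 6 * 1 = 6
35 != 6
Not equal, so proportions differ => No

No


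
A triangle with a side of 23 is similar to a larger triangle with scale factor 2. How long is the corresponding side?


Similar triangles have proportional sides
Scale factor = 2
Smaller side = 23
Corresponding larger side = 23 * 2
= 46

46


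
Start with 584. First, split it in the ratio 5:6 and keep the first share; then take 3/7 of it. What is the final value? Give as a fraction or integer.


Start with 584.
Step 1: Split 5:6, first share = 584 * 5/11 = 2920/11
Step 2: Take 3/7: 2920/11 * 3/7 = 8760/77
Final result = 8760/77

8760/77


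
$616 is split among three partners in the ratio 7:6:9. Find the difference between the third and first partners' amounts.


Total parts = 7 + 6 + 9 = 22
Value per part = 616 / 22 = 28
Shares: 7*28=196, 6*28=168, 9*28=252
Third share = 252, first share = 196
Difference = |252 - 196| = 56

56


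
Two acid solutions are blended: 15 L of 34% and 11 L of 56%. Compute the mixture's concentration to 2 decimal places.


Solute in mixture 1 = 34% of 15 L = 15*34/100 = 51/10 L
Solute in mixture 2 = 56% of 11 L = 11*56/100 = 154/25 L
Total solute = 51/10 + 154/25 = 563/50 L
Total volume = 15 + 11 = 26 L
Final concentration = 563/50/26 * 100 = 43.31%

43.31


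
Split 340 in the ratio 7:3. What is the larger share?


Total parts = 7 + 3 = 10
Value per part = 340 / 10 = 34
First share = 7 * 34 = 238
Second share = 3 * 34 = 102
Larger share = 238

238


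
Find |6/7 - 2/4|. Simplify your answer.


Simplify: 6/7 = 6/7 and 2/4 = 1/2
Find common denominator: LCD = 14
Convert: 12/14 and 7/14
Difference = |12 - 7|/14 = 5/14
Simplified = 5/14

5/14


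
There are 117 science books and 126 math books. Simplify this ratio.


Find GCD(117, 126)
GCD = 9
Divide both by 9: 117/9 = 13, 126/9 = 14
Simplified ratio = 13:14

13:14


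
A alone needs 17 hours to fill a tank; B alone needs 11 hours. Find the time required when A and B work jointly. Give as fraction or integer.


Rate of A = 1/17 job per hour
Rate of B = 1/11 job per hour
Combined rate = 1/17 + 1/11
Find common denominator: (11 + 17)/(17*11) = 28/187
Combined rate = 28/187 job per hour
Time together = 1 / (28/187) = 187/28 hours

187/28


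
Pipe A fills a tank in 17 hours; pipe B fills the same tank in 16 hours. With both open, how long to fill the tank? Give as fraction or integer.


Rate of A = 1/17 job per hour
Rate of B = 1/16 job per hour
Combined rate = 1/17 + 1/16
Find common denominator: (16 + 17)/(17*16) = 33/272
Combined rate = 33/272 job per hour
Time together = 1 / (33/272) = 272/33 hours

272/33


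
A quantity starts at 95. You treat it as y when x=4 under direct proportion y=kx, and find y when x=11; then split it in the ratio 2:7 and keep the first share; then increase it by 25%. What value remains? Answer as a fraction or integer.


Start with 95.
Step 1: Direct prop: k = (95)/4; new y = k*11 = 95*11/4 = 1045/4
Step 2: Split 2:7, first share = 1045/4 * 2/9 = 1045/18
Step 3: Increase by 25%: 1045/18 * 125/100 = 5225/72
Final result = 5225/72

5225/72


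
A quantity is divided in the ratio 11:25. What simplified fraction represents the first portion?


Total parts = 11 + 25 = 36
First part fraction = 11/36
Simplify: 11/36 = 11/36

11/36


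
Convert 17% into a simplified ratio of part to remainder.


Part = 17%, Remainder = 83%
Ratio = 17:83
GCD(17, 83) = 1
Simplify: 17:83 = 17:83

17:83


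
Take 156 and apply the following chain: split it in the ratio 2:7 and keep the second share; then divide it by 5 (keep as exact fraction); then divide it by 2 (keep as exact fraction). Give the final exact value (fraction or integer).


Start with 156.
Step 1: Split 2:7, second share = 156 * 7/9 = 364/3
Step 2: Divide by 5: 364/3 / 5 = 364/15
Step 3: Divide by 2: 364/15 / 2 = 182/15
Final result = 182/15

182/15


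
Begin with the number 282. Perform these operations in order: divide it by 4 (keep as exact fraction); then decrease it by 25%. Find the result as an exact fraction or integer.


Start with 282.
Step 1: Divide by 4: 282 / 4 = 141/2
Step 2: Decrease by 25%: 141/2 * 75/100 = 423/8
Final result = 423/8

423/8


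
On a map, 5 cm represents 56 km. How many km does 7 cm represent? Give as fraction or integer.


Map scale: 5 cm = 56 km
Measured distance on map = 7 cm
Set up proportion: 7 * 56 / 5
= 392 / 5
= 392/5 km

392/5


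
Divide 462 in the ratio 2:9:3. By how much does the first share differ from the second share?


Total parts = 2 + 9 + 3 = 14
Value per part = 462 / 14 = 33
Shares: 2*33=66, 9*33=297, 3*33=99
First share = 66, second share = 297
Difference = |66 - 297| = 231

231


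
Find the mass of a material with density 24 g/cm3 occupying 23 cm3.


Using mass = density * volume
Density = 24 g/cm3
Volume = 23 cm3
Mass = 24 * 23
= 552 g

552


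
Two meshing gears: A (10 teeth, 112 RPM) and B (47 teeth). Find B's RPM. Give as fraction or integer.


Gear ratio: teeth_A * RPM_A = teeth_B * RPM_B
10 * 112 = 47 * RPM_B
1120 = 47 * RPM_B
RPM_B = 1120 / 47
RPM_B = 1120/47

1120/47


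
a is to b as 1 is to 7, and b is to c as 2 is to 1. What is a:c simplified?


Given a:b = 1:7 and b:c = 2:1
Make b consistent. Multiply first ratio by 2: a:b = 2:14
Multiply second ratio by 7: b:c = 14:7
Now b = 14 in both, so a:b:c = 2:14:7
Therefore a:c = 2:7
Simplify by GCD: a:c = 2:7

2:7


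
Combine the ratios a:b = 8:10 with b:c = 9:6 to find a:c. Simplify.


Given a:b = 8:10 and b:c = 9:6
Make b consistent. Multiply first ratio by 9: a:b = 72:90
Multiply second ratio by 10: b:c = 90:60
Now b = 90 in both, so a:b:c = 72:90:60
Therefore a:c = 72:60
Simplify by GCD: a:c = 6:5

6:5


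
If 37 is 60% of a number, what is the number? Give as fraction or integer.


Given: 37 is 60% of the whole
Set up: 37 = 60/100 * whole
whole = 37 * 100 / 60
whole = 3700 / 60
whole = 185/3

185/3


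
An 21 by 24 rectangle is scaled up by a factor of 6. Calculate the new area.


Original dimensions: 21 x 24
Enlargement factor = 6
New width = 21 * 6 = 126
New height = 24 * 6 = 144
New area = 126 * 144 = 18144

18144


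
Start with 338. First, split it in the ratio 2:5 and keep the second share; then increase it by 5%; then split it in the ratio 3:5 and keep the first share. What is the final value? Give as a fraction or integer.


Start with 338.
Step 1: Split 2:5, second share = 338 * 5/7 = 1690/7
Step 2: Increase by 5%: 1690/7 * 105/100 = 507/2
Step 3: Split 3:5, first share = 507/2 * 3/8 = 1521/16
Final result = 1521/16

1521/16


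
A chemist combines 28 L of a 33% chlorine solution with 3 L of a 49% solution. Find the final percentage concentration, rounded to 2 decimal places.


Solute in mixture 1 = 33% of 28 L = 28*33/100 = 231/25 L
Solute in mixture 2 = 49% of 3 L = 3*49/100 = 147/100 L
Total solute = 231/25 + 147/100 = 1071/100 L
Total volume = 28 + 3 = 31 L
Final concentration = 1071/100/31 * 100 = 34.55%

34.55


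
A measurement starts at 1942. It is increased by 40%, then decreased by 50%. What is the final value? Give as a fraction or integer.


Start: 1942
Step 1: increase by 40% => multiply by 140/100
  1942 * 140/100 = 13594/5
Step 2: decrease by 50% => multiply by 50/100
  13594/5 * 50/100 = 6797/5
Final value = 6797/5

6797/5


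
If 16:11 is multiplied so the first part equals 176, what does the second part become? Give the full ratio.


Original ratio: 16:11
First term target: 176
Scale factor = 176 / 16 = 11
Multiply second term: 11 * 11 = 121
Equivalent ratio = 176:121

176:121


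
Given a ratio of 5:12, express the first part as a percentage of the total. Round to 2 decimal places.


Total parts = 5 + 12 = 17
First part fraction = 5/17
Percentage = (5/17) * 100
= 0.294118 * 100
= 29.41%

29.41


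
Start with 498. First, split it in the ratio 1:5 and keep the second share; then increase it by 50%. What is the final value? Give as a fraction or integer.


Start with 498.
Step 1: Split 1:5, second share = 498 * 5/6 = 415
Step 2: Increase by 50%: 415 * 150/100 = 1245/2
Final result = 1245/2

1245/2


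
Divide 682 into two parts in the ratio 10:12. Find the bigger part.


Total parts = 10 + 12 = 22
Value per part = 682 / 22 = 31
First share = 10 * 31 = 310
Second share = 12 * 31 = 372
Larger share = 372

372


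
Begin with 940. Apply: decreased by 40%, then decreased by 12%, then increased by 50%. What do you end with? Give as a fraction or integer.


Start: 940
Step 1: decrease by 40% => multiply by 60/100
  940 * 60/100 = 564
Step 2: decrease by 12% => multiply by 88/100
  564 * 88/100 = 12408/25
Step 3: increase by 50% => multiply by 150/100
  12408/25 * 150/100 = 18612/25
Final value = 18612/25

18612/25


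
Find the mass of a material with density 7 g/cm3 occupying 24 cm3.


Using mass = density * volume
Density = 7 g/cm3
Volume = 24 cm3
Mass = 7 * 24
= 168 g

168


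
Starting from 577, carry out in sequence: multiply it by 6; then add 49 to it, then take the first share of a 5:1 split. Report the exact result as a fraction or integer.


Start with 577.
Step 1: Multiply by 6: 577 * 6 = 3462
Step 2: Add 49: 3462+49=3511; split 5:1 first = 3511*5/6 = 17555/6
Final result = 17555/6

17555/6


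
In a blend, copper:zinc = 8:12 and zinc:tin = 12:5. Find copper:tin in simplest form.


Given a:b = 8:12 and b:c = 12:5
Make b consistent. Multiply first ratio by 12: a:b = 96:144
Multiply second ratio by 12: b:c = 144:60
Now b = 144 in both, so a:b:c = 96:144:60
Therefore a:c = 96:60
Simplify by GCD: a:c = 8:5

8:5


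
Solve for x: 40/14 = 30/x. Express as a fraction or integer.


Setting up: 40/14 = 30/x
Cross multiply: 40 * x = 14 * 30
40x = 420
x = 420/40
x = 21/2

21/2


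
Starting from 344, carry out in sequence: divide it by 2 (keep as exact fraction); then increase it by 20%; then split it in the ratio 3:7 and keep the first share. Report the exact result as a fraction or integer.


Start with 344.
Step 1: Divide by 2: 344 / 2 = 172
Step 2: Increase by 20%: 172 * 120/100 = 1032/5
Step 3: Split 3:7, first share = 1032/5 * 3/10 = 1548/25
Final result = 1548/25

1548/25


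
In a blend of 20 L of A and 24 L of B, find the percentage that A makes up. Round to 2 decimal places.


Volume of A = 20 L
Volume of B = 24 L
Total volume = 20 + 24 = 44 L
Percentage of A = (20/44) * 100
= 45.45%

45.45


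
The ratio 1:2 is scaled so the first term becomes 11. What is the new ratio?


Original ratio: 1:2
First term target: 11
Scale factor = 11 / 1 = 11
Multiply second term: 2 * 11 = 22
Equivalent ratio = 11:22

11:22


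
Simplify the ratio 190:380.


Find GCD(190, 380)
GCD = 190
Divide both by 190: 190/190 = 1, 380/190 = 2
Simplified ratio = 1:2

1:2


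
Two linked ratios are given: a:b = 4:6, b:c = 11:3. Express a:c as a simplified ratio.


Given a:b = 4:6 and b:c = 11:3
Make b consistent. Multiply first ratio by 11: a:b = 44:66
Multiply second ratio by 6: b:c = 66:18
Now b = 66 in both, so a:b:c = 44:66:18
Therefore a:c = 44:18
Simplify by GCD: a:c = 22:9

22:9


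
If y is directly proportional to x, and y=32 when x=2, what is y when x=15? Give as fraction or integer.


Direct proportion: y = kx
Find k: k = 32/2 = 16
Compute y at x=15: y = 16 * 15
y = 240

240


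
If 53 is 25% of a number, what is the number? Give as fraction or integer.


Given: 53 is 25% of the whole
Set up: 53 = 25/100 * whole
whole = 53 * 100 / 25
whole = 5300 / 25
whole = 212

212


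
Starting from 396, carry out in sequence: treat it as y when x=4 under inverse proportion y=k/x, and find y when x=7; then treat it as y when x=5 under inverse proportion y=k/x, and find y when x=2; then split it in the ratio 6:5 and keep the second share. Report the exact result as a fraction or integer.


Start with 396.
Step 1: Inverse prop: k = (396)*4; new y = k/7 = 396*4/7 = 1584/7
Step 2: Inverse prop: k = (1584/7)*5; new y = k/2 = 1584/7*5/2 = 3960/7
Step 3: Split 6:5, second share = 3960/7 * 5/11 = 1800/7
Final result = 1800/7

1800/7


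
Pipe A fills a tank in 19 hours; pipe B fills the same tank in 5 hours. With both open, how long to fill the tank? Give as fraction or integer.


Rate of A = 1/19 job per hour
Rate of B = 1/5 job per hour
Combined rate = 1/19 + 1/5
Find common denominator: (5 + 19)/(19*5) = 24/95
Combined rate = 24/95 job per hour
Time together = 1 / (24/95) = 95/24 hours

95/24


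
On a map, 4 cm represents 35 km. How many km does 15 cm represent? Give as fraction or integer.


Map scale: 4 cm = 35 km
Measured distance on map = 15 cm
Set up proportion: 15 * 35 / 4
= 525 / 4
= 525/4 km

525/4


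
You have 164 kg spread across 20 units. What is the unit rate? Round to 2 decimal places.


Total kg = 164
Number of units = 20
Unit rate = 164 / 20
= 8.20 kg per unit

8.20


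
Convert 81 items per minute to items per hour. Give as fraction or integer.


Converting from per minute to per hour
Rate = 81 items per minute
Multiply by 60: 81 * 60
= 4860 items per hour

4860


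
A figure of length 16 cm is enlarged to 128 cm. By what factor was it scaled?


Original length = 16 cm
Scaled length = 128 cm
Scale factor = 128 / 16
= 8

8


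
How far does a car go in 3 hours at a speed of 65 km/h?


Using distance = speed * time
Speed = 65 km/h
Time = 3 hours
Distance = 65 * 3
= 195 km

195


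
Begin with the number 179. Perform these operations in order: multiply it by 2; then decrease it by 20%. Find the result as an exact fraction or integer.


Start with 179.
Step 1: Multiply by 2: 179 * 2 = 358
Step 2: Decrease by 20%: 358 * 80/100 = 1432/5
Final result = 1432/5

1432/5


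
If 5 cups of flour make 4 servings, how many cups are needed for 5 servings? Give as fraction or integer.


Original: 5 cups for 4 servings
Target servings = 5
Scaling factor = 5/4
New amount = 5 * 5/4
= 25/4
= 25/4 cups

25/4


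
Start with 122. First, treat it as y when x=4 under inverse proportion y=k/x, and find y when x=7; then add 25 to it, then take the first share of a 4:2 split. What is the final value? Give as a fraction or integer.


Start with 122.
Step 1: Inverse prop: k = (122)*4; new y = k/7 = 122*4/7 = 488/7
Step 2: Add 25: 488/7+25=663/7; split 4:2 first = 663/7*4/6 = 442/7
Final result = 442/7

442/7


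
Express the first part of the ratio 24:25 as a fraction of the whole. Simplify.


Total parts = 24 + 25 = 49
First part fraction = 24/49
Simplify: 24/49 = 24/49

24/49


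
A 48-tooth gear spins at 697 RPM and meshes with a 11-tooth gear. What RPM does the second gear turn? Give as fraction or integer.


Gear ratio: teeth_A * RPM_A = teeth_B * RPM_B
48 * 697 = 11 * RPM_B
33456 = 11 * RPM_B
RPM_B = 33456 / 11
RPM_B = 33456/11

33456/11


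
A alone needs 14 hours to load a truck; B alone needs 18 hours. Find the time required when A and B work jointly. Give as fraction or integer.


Rate of A = 1/14 job per hour
Rate of B = 1/18 job per hour
Combined rate = 1/14 + 1/18
Find common denominator: (18 + 14)/(14*18) = 32/252
Combined rate = 8/63 job per hour
Time together = 1 / (8/63) = 63/8 hours

63/8


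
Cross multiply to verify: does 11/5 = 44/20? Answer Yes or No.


Cross multiply to check 11/5 = 44/20
Left cross product: 11 * 20 = 220
Right cross product: 5 * 44 = 220
220 = 220
Equal, so proportions match => Yes

Yes


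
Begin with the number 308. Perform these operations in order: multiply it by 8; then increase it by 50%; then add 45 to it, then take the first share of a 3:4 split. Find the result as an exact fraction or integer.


Start with 308.
Step 1: Multiply by 8: 308 * 8 = 2464
Step 2: Increase by 50%: 2464 * 150/100 = 3696
Step 3: Add 45: 3696+45=3741; split 3:4 first = 3741*3/7 = 11223/7
Final result = 11223/7

11223/7


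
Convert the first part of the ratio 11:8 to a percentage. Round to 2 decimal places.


Total parts = 11 + 8 = 19
First part fraction = 11/19
Percentage = (11/19) * 100
= 0.578947 * 100
= 57.89%

57.89


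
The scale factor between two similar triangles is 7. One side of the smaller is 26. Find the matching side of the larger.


Similar triangles have proportional sides
Scale factor = 7
Smaller side = 26
Corresponding larger side = 26 * 7
= 182

182


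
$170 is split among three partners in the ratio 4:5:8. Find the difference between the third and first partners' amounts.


Total parts = 4 + 5 + 8 = 17
Value per part = 170 / 17 = 10
Shares: 4*10=40, 5*10=50, 8*10=80
Third share = 80, first share = 40
Difference = |80 - 40| = 40

40


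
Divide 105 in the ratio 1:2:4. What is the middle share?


Ratio = 1:2:4
Total parts = 1 + 2 + 4 = 7
Value per part = 105 / 7 = 15
First share = 1 * 15 = 15
Middle share = 2 * 15 = 30
Third share = 4 * 15 = 60

30


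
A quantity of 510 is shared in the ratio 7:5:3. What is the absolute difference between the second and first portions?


Total parts = 7 + 5 + 3 = 15
Value per part = 510 / 15 = 34
Shares: 7*34=238, 5*34=170, 3*34=102
Second share = 170, first share = 238
Difference = |170 - 238| = 68

68


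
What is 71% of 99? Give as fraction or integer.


Compute 71% of 99
Convert percentage: 71% = 71/100
Multiply: 99 * 71/100
= 7029/100
= 7029/100

7029/100


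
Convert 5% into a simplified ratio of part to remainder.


Part = 5%, Remainder = 95%
Ratio = 5:95
GCD(5, 95) = 5
Simplify: 1:19 = 1:19

1:19


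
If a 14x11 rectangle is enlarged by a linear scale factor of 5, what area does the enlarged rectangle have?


Original dimensions: 14 x 11
Enlargement factor = 5
New width = 14 * 5 = 70
New height = 11 * 5 = 55
New area = 70 * 55 = 3850

3850


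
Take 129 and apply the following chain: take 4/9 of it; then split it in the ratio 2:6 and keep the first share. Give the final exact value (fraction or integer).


Start with 129.
Step 1: Take 4/9: 129 * 4/9 = 172/3
Step 2: Split 2:6, first share = 172/3 * 2/8 = 43/3
Final result = 43/3

43/3


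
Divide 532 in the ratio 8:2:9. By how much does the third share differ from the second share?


Total parts = 8 + 2 + 9 = 19
Value per part = 532 / 19 = 28
Shares: 8*28=224, 2*28=56, 9*28=252
Third share = 252, second share = 56
Difference = |252 - 56| = 196

196


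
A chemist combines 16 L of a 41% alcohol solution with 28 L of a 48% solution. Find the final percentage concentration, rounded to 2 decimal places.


Solute in mixture 1 = 41% of 16 L = 16*41/100 = 164/25 L
Solute in mixture 2 = 48% of 28 L = 28*48/100 = 336/25 L
Total solute = 164/25 + 336/25 = 20 L
Total volume = 16 + 28 = 44 L
Final concentration = 20/44 * 100 = 45.45%

45.45


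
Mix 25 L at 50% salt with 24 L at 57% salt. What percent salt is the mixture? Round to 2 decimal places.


Solute in mixture 1 = 50% of 25 L = 25*50/100 = 25/2 L
Solute in mixture 2 = 57% of 24 L = 24*57/100 = 342/25 L
Total solute = 25/2 + 342/25 = 1309/50 L
Total volume = 25 + 24 = 49 L
Final concentration = 1309/50/49 * 100 = 53.43%

53.43


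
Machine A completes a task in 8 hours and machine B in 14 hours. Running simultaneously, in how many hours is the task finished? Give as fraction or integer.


Rate of A = 1/8 job per hour
Rate of B = 1/14 job per hour
Combined rate = 1/8 + 1/14
Find common denominator: (14 + 8)/(8*14) = 22/112
Combined rate = 11/56 job per hour
Time together = 1 / (11/56) = 56/11 hours

56/11


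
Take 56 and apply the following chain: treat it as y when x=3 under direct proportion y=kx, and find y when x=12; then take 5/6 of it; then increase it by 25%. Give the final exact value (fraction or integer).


Start with 56.
Step 1: Direct prop: k = (56)/3; new y = k*12 = 56*12/3 = 224
Step 2: Take 5/6: 224 * 5/6 = 560/3
Step 3: Increase by 25%: 560/3 * 125/100 = 700/3
Final result = 700/3

700/3


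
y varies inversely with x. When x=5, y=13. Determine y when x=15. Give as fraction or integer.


Inverse proportion: y = k/x
Find k: k = 5 * 13 = 65
Compute y at x=15: y = 65/15
y = 13/3

13/3


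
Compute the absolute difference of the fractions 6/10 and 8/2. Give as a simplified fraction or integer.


Simplify: 6/10 = 3/5 and 8/2 = 4
Find common denominator: LCD = 5
Convert: 3/5 and 20/5
Difference = |3 - 20|/5 = 17/5
Simplified = 17/5

17/5


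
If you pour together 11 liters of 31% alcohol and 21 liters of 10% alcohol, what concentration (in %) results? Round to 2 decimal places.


Solute in mixture 1 = 31% of 11 L = 11*31/100 = 341/100 L
Solute in mixture 2 = 10% of 21 L = 21*10/100 = 21/10 L
Total solute = 341/100 + 21/10 = 551/100 L
Total volume = 11 + 21 = 32 L
Final concentration = 551/100/32 * 100 = 17.22%

17.22


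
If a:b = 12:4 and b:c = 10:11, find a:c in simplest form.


Given a:b = 12:4 and b:c = 10:11
Make b consistent. Multiply first ratio by 10: a:b = 120:40
Multiply second ratio by 4: b:c = 40:44
Now b = 40 in both, so a:b:c = 120:40:44
Therefore a:c = 120:44
Simplify by GCD: a:c = 30:11

30:11


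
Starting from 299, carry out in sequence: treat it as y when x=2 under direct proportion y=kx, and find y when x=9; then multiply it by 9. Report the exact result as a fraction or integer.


Start with 299.
Step 1: Direct prop: k = (299)/2; new y = k*9 = 299*9/2 = 2691/2
Step 2: Multiply by 9: 2691/2 * 9 = 24219/2
Final result = 24219/2

24219/2


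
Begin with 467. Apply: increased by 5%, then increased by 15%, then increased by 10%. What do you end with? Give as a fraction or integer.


Start: 467
Step 1: increase by 5% => multiply by 105/100
  467 * 105/100 = 9807/20
Step 2: increase by 15% => multiply by 115/100
  9807/20 * 115/100 = 225561/400
Step 3: increase by 10% => multiply by 110/100
  225561/400 * 110/100 = 2481171/4000
Final value = 2481171/4000

2481171/4000


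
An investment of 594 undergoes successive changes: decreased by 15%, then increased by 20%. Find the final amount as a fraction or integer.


Start: 594
Step 1: decrease by 15% => multiply by 85/100
  594 * 85/100 = 5049/10
Step 2: increase by 20% => multiply by 120/100
  5049/10 * 120/100 = 15147/25
Final value = 15147/25

15147/25


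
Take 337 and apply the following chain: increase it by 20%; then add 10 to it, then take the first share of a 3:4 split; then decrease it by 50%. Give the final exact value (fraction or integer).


Start with 337.
Step 1: Increase by 20%: 337 * 120/100 = 2022/5
Step 2: Add 10: 2022/5+10=2072/5; split 3:4 first = 2072/5*3/7 = 888/5
Step 3: Decrease by 50%: 888/5 * 50/100 = 444/5
Final result = 444/5

444/5


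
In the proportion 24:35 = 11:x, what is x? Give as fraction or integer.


Setting up: 24/35 = 11/x
Cross multiply: 24 * x = 35 * 11
24x = 385
x = 385/24
x = 385/24

385/24


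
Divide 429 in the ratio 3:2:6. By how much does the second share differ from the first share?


Total parts = 3 + 2 + 6 = 11
Value per part = 429 / 11 = 39
Shares: 3*39=117, 2*39=78, 6*39=234
Second share = 78, first share = 117
Difference = |78 - 117| = 39

39


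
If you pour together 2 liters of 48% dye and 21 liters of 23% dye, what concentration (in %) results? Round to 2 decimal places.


Solute in mixture 1 = 48% of 2 L = 2*48/100 = 24/25 L
Solute in mixture 2 = 23% of 21 L = 21*23/100 = 483/100 L
Total solute = 24/25 + 483/100 = 579/100 L
Total volume = 2 + 21 = 23 L
Final concentration = 579/100/23 * 100 = 25.17%

25.17


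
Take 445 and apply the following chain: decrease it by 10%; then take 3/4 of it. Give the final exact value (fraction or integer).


Start with 445.
Step 1: Decrease by 10%: 445 * 90/100 = 801/2
Step 2: Take 3/4: 801/2 * 3/4 = 2403/8
Final result = 2403/8

2403/8


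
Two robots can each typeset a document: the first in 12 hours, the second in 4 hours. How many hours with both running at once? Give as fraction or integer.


Rate of A = 1/12 job per hour
Rate of B = 1/4 job per hour
Combined rate = 1/12 + 1/4
Find common denominator: (4 + 12)/(12*4) = 16/48
Combined rate = 1/3 job per hour
Time together = 1 / (1/3) = 3 hours

3


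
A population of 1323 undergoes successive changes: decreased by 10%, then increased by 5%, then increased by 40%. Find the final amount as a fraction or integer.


Start: 1323
Step 1: decrease by 10% => multiply by 90/100
  1323 * 90/100 = 11907/10
Step 2: increase by 5% => multiply by 105/100
  11907/10 * 105/100 = 250047/200
Step 3: increase by 40% => multiply by 140/100
  250047/200 * 140/100 = 1750329/1000
Final value = 1750329/1000

1750329/1000


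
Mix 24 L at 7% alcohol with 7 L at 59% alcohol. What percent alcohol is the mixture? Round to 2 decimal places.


Solute in mixture 1 = 7% of 24 L = 24*7/100 = 42/25 L
Solute in mixture 2 = 59% of 7 L = 7*59/100 = 413/100 L
Total solute = 42/25 + 413/100 = 581/100 L
Total volume = 24 + 7 = 31 L
Final concentration = 581/100/31 * 100 = 18.74%

18.74


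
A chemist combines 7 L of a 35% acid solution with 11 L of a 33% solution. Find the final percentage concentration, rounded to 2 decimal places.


Solute in mixture 1 = 35% of 7 L = 7*35/100 = 49/20 L
Solute in mixture 2 = 33% of 11 L = 11*33/100 = 363/100 L
Total solute = 49/20 + 363/100 = 152/25 L
Total volume = 7 + 11 = 18 L
Final concentration = 152/25/18 * 100 = 33.78%

33.78


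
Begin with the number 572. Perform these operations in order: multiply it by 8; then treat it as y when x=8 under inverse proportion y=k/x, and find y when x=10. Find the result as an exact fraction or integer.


Start with 572.
Step 1: Multiply by 8: 572 * 8 = 4576
Step 2: Inverse prop: k = (4576)*8; new y = k/10 = 4576*8/10 = 18304/5
Final result = 18304/5

18304/5


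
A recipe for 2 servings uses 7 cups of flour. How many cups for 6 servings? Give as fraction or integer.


Original: 7 cups for 2 servings
Target servings = 6
Scaling factor = 6/2
New amount = 7 * 6/2
= 42/2
= 21 cups

21


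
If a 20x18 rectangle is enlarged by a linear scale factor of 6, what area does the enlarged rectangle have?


Original dimensions: 20 x 18
Enlargement factor = 6
New width = 20 * 6 = 120
New height = 18 * 6 = 108
New area = 120 * 108 = 12960

12960


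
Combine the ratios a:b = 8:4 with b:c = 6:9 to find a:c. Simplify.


Given a:b = 8:4 and b:c = 6:9
Make b consistent. Multiply first ratio by 6: a:b = 48:24
Multiply second ratio by 4: b:c = 24:36
Now b = 24 in both, so a:b:c = 48:24:36
Therefore a:c = 48:36
Simplify by GCD: a:c = 4:3

4:3


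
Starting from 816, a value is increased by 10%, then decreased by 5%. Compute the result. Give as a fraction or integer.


Start: 816
Step 1: increase by 10% => multiply by 110/100
  816 * 110/100 = 4488/5
Step 2: decrease by 5% => multiply by 95/100
  4488/5 * 95/100 = 21318/25
Final value = 21318/25

21318/25


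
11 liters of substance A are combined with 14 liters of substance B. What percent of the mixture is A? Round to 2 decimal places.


Volume of A = 11 L
Volume of B = 14 L
Total volume = 11 + 14 = 25 L
Percentage of A = (11/25) * 100
= 44.00%

44.00


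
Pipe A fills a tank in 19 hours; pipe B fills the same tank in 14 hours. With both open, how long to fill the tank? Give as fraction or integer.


Rate of A = 1/19 job per hour
Rate of B = 1/14 job per hour
Combined rate = 1/19 + 1/14
Find common denominator: (14 + 19)/(19*14) = 33/266
Combined rate = 33/266 job per hour
Time together = 1 / (33/266) = 266/33 hours

266/33


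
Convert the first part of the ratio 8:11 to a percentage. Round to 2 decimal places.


Total parts = 8 + 11 = 19
First part fraction = 8/19
Percentage = (8/19) * 100
= 0.421053 * 100
= 42.11%

42.11


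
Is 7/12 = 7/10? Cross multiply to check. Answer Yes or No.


Cross multiply to check 7/12 = 7/10
Left cross product: 7 * 10 = 70
Right cross product: 12 * 7 = 84
70 != 84
Not equal, so proportions differ => No

No


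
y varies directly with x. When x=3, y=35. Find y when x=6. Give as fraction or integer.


Direct proportion: y = kx
Find k: k = 35/3 = 35/3
Compute y at x=6: y = 35/3 * 6
y = 70

70


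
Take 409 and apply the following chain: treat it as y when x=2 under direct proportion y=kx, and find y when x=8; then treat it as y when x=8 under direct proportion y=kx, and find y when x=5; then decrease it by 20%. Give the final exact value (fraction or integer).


Start with 409.
Step 1: Direct prop: k = (409)/2; new y = k*8 = 409*8/2 = 1636
Step 2: Direct prop: k = (1636)/8; new y = k*5 = 1636*5/8 = 2045/2
Step 3: Decrease by 20%: 2045/2 * 80/100 = 818
Final result = 818

818


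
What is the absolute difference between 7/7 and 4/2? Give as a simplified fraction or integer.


Simplify: 7/7 = 1 and 4/2 = 2
Find common denominator: LCD = 1
Convert: 1/1 and 2/1
Difference = |1 - 2|/1 = 1/1
Simplified = 1

1


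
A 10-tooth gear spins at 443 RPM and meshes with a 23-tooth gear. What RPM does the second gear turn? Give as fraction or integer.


Gear ratio: teeth_A * RPM_A = teeth_B * RPM_B
10 * 443 = 23 * RPM_B
4430 = 23 * RPM_B
RPM_B = 4430 / 23
RPM_B = 4430/23

4430/23


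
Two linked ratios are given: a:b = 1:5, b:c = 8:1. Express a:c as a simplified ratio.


Given a:b = 1:5 and b:c = 8:1
Make b consistent. Multiply first ratio by 8: a:b = 8:40
Multiply second ratio by 5: b:c = 40:5
Now b = 40 in both, so a:b:c = 8:40:5
Therefore a:c = 8:5
Simplify by GCD: a:c = 8:5

8:5


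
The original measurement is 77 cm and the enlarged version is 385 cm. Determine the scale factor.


Original length = 77 cm
Scaled length = 385 cm
Scale factor = 385 / 77
= 5

5


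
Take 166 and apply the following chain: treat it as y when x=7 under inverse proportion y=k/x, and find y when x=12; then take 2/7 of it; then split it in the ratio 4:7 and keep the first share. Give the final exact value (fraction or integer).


Start with 166.
Step 1: Inverse prop: k = (166)*7; new y = k/12 = 166*7/12 = 581/6
Step 2: Take 2/7: 581/6 * 2/7 = 83/3
Step 3: Split 4:7, first share = 83/3 * 4/11 = 332/33
Final result = 332/33

332/33


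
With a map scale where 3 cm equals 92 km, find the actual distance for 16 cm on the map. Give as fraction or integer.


Map scale: 3 cm = 92 km
Measured distance on map = 16 cm
Set up proportion: 16 * 92 / 3
= 1472 / 3
= 1472/3 km

1472/3


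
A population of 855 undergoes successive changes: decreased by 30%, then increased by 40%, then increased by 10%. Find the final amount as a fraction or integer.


Start: 855
Step 1: decrease by 30% => multiply by 70/100
  855 * 70/100 = 1197/2
Step 2: increase by 40% => multiply by 140/100
  1197/2 * 140/100 = 8379/10
Step 3: increase by 10% => multiply by 110/100
  8379/10 * 110/100 = 92169/100
Final value = 92169/100

92169/100


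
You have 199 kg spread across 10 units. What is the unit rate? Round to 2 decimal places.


Total kg = 199
Number of units = 10
Unit rate = 199 / 10
= 19.90 kg per unit

19.90


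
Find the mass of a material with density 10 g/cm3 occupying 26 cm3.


Using mass = density * volume
Density = 10 g/cm3
Volume = 26 cm3
Mass = 10 * 26
= 260 g

260


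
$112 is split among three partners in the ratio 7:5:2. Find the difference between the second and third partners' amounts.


Total parts = 7 + 5 + 2 = 14
Value per part = 112 / 14 = 8
Shares: 7*8=56, 5*8=40, 2*8=16
Second share = 40, third share = 16
Difference = |40 - 16| = 24

24


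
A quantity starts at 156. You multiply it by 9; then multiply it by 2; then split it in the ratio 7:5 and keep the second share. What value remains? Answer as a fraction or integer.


Start with 156.
Step 1: Multiply by 9: 156 * 9 = 1404
Step 2: Multiply by 2: 1404 * 2 = 2808
Step 3: Split 7:5, second share = 2808 * 5/12 = 1170
Final result = 1170

1170


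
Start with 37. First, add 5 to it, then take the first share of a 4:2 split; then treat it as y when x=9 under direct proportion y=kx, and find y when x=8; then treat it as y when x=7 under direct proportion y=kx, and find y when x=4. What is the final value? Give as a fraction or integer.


Start with 37.
Step 1: Add 5: 37+5=42; split 4:2 first = 42*4/6 = 28
Step 2: Direct prop: k = (28)/9; new y = k*8 = 28*8/9 = 224/9
Step 3: Direct prop: k = (224/9)/7; new y = k*4 = 224/9*4/7 = 128/9
Final result = 128/9

128/9


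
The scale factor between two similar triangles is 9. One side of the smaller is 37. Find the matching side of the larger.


Similar triangles have proportional sides
Scale factor = 9
Smaller side = 37
Corresponding larger side = 37 * 9
= 333

333


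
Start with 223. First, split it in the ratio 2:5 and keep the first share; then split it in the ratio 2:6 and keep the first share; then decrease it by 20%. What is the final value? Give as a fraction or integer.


Start with 223.
Step 1: Split 2:5, first share = 223 * 2/7 = 446/7
Step 2: Split 2:6, first share = 446/7 * 2/8 = 223/14
Step 3: Decrease by 20%: 223/14 * 80/100 = 446/35
Final result = 446/35

446/35


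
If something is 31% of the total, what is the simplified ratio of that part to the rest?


Part = 31%, Remainder = 69%
Ratio = 31:69
GCD(31, 69) = 1
Simplify: 31:69 = 31:69

31:69


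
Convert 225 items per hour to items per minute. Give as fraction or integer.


Converting from per hour to per minute
Rate = 225 items per hour
Divide by 60: 225/60
= 15/4 items per minute

15/4


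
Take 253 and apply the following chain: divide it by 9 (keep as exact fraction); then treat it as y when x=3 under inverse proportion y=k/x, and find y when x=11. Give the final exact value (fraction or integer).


Start with 253.
Step 1: Divide by 9: 253 / 9 = 253/9
Step 2: Inverse prop: k = (253/9)*3; new y = k/11 = 253/9*3/11 = 23/3
Final result = 23/3

23/3


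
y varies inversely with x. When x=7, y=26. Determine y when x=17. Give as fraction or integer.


Inverse proportion: y = k/x
Find k: k = 7 * 26 = 182
Compute y at x=17: y = 182/17
y = 182/17

182/17


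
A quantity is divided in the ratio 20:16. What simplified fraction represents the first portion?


Total parts = 20 + 16 = 36
First part fraction = 20/36
Simplify: 20/36 = 5/9

5/9


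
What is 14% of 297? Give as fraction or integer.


Compute 14% of 297
Convert percentage: 14% = 14/100
Multiply: 297 * 14/100
= 4158/100
= 2079/50

2079/50


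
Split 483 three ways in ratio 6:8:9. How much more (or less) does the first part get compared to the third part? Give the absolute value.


Total parts = 6 + 8 + 9 = 23
Value per part = 483 / 23 = 21
Shares: 6*21=126, 8*21=168, 9*21=189
First share = 126, third share = 189
Difference = |126 - 189| = 63

63


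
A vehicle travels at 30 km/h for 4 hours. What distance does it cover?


Using distance = speed * time
Speed = 30 km/h
Time = 4 hours
Distance = 30 * 4
= 120 km

120


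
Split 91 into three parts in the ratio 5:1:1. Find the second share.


Ratio = 5:1:1
Total parts = 5 + 1 + 1 = 7
Value per part = 91 / 7 = 13
First share = 5 * 13 = 65
Middle share = 1 * 13 = 13
Third share = 1 * 13 = 13

13


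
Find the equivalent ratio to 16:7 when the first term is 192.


Original ratio: 16:7
First term target: 192
Scale factor = 192 / 16 = 12
Multiply second term: 7 * 12 = 84
Equivalent ratio = 192:84

192:84


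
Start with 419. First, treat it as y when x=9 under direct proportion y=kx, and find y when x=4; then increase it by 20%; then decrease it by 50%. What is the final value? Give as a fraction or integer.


Start with 419.
Step 1: Direct prop: k = (419)/9; new y = k*4 = 419*4/9 = 1676/9
Step 2: Increase by 20%: 1676/9 * 120/100 = 3352/15
Step 3: Decrease by 50%: 3352/15 * 50/100 = 1676/15
Final result = 1676/15

1676/15


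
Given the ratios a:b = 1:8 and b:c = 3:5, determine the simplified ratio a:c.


Given a:b = 1:8 and b:c = 3:5
Make b consistent. Multiply first ratio by 3: a:b = 3:24
Multiply second ratio by 8: b:c = 24:40
Now b = 24 in both, so a:b:c = 3:24:40
Therefore a:c = 3:40
Simplify by GCD: a:c = 3:40

3:40


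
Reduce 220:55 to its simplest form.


Find GCD(220, 55)
GCD = 55
Divide both by 55: 220/55 = 4, 55/55 = 1
Simplified ratio = 4:1

4:1


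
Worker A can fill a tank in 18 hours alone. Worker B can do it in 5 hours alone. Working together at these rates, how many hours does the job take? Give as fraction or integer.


Rate of A = 1/18 job per hour
Rate of B = 1/5 job per hour
Combined rate = 1/18 + 1/5
Find common denominator: (5 + 18)/(18*5) = 23/90
Combined rate = 23/90 job per hour
Time together = 1 / (23/90) = 90/23 hours

90/23


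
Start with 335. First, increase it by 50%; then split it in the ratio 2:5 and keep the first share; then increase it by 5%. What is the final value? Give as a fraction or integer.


Start with 335.
Step 1: Increase by 50%: 335 * 150/100 = 1005/2
Step 2: Split 2:5, first share = 1005/2 * 2/7 = 1005/7
Step 3: Increase by 5%: 1005/7 * 105/100 = 603/4
Final result = 603/4

603/4
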